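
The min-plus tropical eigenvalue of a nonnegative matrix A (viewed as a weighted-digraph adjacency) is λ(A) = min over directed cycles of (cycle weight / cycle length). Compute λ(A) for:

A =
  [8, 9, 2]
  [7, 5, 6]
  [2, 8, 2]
λ(A) = 2

Enumerate directed cycles and compute their means (weight / length). Sample:
  cycle 0 → 0: weight = 8, length = 1, mean = 8/1 ≈ 8.000
  cycle 1 → 1: weight = 5, length = 1, mean = 5/1 ≈ 5.000
  cycle 2 → 2: weight = 2, length = 1, mean = 2/1 ≈ 2.000
  cycle 0 → 1 → 0: weight = 16, length = 2, mean = 16/2 ≈ 8.000
  cycle 0 → 2 → 0: weight = 4, length = 2, mean = 4/2 ≈ 2.000
  cycle 1 → 0 → 1: weight = 16, length = 2, mean = 16/2 ≈ 8.000
Minimum mean = 2.000, attained e.g. along the cycle 2 → 2 with weight 2 and length 1. So λ(A) = 2/1 = 2.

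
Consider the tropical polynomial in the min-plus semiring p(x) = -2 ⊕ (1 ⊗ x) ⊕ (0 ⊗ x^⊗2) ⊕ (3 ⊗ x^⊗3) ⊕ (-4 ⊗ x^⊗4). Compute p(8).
p(8) = -2

A tropical monomial a ⊗ x^⊗i evaluates to a + i · x. Evaluating each term at x = 8:
  Term 0 contributes -2 + 0 · 8 = -2
  Term 1 contributes 1 + 1 · 8 = 9
  Term 2 contributes 0 + 2 · 8 = 16
  Term 3 contributes 3 + 3 · 8 = 27
  Term 4 contributes -4 + 4 · 8 = 28
p(8) = ⊕ of these = min[-2, 9, 16, 27, 28] = -2.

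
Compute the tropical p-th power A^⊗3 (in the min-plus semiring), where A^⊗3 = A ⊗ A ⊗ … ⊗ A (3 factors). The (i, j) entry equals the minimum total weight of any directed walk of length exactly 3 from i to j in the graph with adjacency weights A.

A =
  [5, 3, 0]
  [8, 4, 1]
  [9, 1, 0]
A^⊗3 =
  [9, 1, 0]
  [10, 2, 1]
  [9, 1, 0]

Each entry (A^⊗3)_ij equals the minimum over all length-3 walks i = v_0 → v_1 → … → v_3 = j of Σ_t A[v_t][v_{t+1}]. For example, for (i, j) = (0, 2) we minimise over 9 possible intermediate vertex sequences; the minimum is 0, attained along the walk 0 → 2 → 2 → 2.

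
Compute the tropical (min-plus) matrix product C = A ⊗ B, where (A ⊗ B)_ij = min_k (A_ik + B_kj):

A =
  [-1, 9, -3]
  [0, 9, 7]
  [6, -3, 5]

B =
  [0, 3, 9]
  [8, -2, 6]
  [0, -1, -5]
A ⊗ B =
  [-3, -4, -8]
  [0, 3, 2]
  [5, -5, 0]

Apply the min-plus product entry-by-entry:
  C[0][0] = min over k of (A[0][0] + B[0][0] = -1 + 0 = -1, A[0][1] + B[1][0] = 9 + 8 = 17, A[0][2] + B[2][0] = -3 + 0 = -3) = -3 (attained at k = 2)
  C[0][1] = min over k of (A[0][0] + B[0][1] = -1 + 3 = 2, A[0][1] + B[1][1] = 9 + -2 = 7, A[0][2] + B[2][1] = -3 + -1 = -4) = -4 (attained at k = 2)
  C[0][2] = min over k of (A[0][0] + B[0][2] = -1 + 9 = 8, A[0][1] + B[1][2] = 9 + 6 = 15, A[0][2] + B[2][2] = -3 + -5 = -8) = -8 (attained at k = 2)
  C[1][0] = min over k of (A[1][0] + B[0][0] = 0 + 0 = 0, A[1][1] + B[1][0] = 9 + 8 = 17, A[1][2] + B[2][0] = 7 + 0 = 7) = 0 (attained at k = 0)
  C[1][1] = min over k of (A[1][0] + B[0][1] = 0 + 3 = 3, A[1][1] + B[1][1] = 9 + -2 = 7, A[1][2] + B[2][1] = 7 + -1 = 6) = 3 (attained at k = 0)
  C[1][2] = min over k of (A[1][0] + B[0][2] = 0 + 9 = 9, A[1][1] + B[1][2] = 9 + 6 = 15, A[1][2] + B[2][2] = 7 + -5 = 2) = 2 (attained at k = 2)
  C[2][0] = min over k of (A[2][0] + B[0][0] = 6 + 0 = 6, A[2][1] + B[1][0] = -3 + 8 = 5, A[2][2] + B[2][0] = 5 + 0 = 5) = 5 (attained at k = 1)
  C[2][1] = min over k of (A[2][0] + B[0][1] = 6 + 3 = 9, A[2][1] + B[1][1] = -3 + -2 = -5, A[2][2] + B[2][1] = 5 + -1 = 4) = -5 (attained at k = 1)
  C[2][2] = min over k of (A[2][0] + B[0][2] = 6 + 9 = 15, A[2][1] + B[1][2] = -3 + 6 = 3, A[2][2] + B[2][2] = 5 + -5 = 0) = 0 (attained at k = 2)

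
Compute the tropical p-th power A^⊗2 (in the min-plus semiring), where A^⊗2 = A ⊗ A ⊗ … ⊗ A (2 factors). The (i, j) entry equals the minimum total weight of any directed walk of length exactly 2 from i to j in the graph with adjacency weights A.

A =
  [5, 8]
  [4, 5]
A^⊗2 =
  [10, 13]
  [9, 10]

Each entry (A^⊗2)_ij equals the minimum over all length-2 walks i = v_0 → v_1 → … → v_2 = j of Σ_t A[v_t][v_{t+1}]. For example, for (i, j) = (0, 1) we minimise over 2 possible intermediate vertex sequences; the minimum is 13, attained along the walk 0 → 0 → 1.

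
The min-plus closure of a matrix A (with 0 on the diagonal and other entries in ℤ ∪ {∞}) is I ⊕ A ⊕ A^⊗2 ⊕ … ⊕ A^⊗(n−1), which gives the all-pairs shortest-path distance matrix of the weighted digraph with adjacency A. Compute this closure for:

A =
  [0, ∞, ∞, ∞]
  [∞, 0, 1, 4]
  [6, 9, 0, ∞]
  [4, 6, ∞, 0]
Closure =
  [0, ∞, ∞, ∞]
  [7, 0, 1, 4]
  [6, 9, 0, 13]
  [4, 6, 7, 0]

This is the Floyd-Warshall all-pairs shortest-path computation. For each intermediate vertex k = 0, 1, …, 3, update dist[i][j] ← min(dist[i][j], dist[i][k] + dist[k][j]). The final matrix gives, for each (i, j), the minimum total weight of any directed path from i to j (possibly empty when i = j).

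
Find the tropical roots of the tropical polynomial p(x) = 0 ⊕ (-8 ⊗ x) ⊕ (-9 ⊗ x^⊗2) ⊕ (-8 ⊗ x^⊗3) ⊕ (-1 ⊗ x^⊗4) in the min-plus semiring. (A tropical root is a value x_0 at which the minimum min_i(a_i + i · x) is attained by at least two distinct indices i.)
Roots: {-7, -1, 1, 8}

Each tropical root is a break point of the lower envelope of the lines y = a_i + i · x (there are 5 lines, with slopes 0, 1, ..., 4). Only the lines that attain the minimum somewhere contribute to roots; other lines are dominated. Here the surviving (envelope) indices are i = 4, i = 3, i = 2, i = 1, i = 0.
Intersections between consecutive envelope lines give the roots: for adjacent envelope indices i < j the intersection is x = (a_i − a_j) / (j − i). Reading off the sorted break points: {-7, -1, 1, 8}.
Verification: at each break x_0, at least two indices attain the minimum of min_i(a_i + i · x_0).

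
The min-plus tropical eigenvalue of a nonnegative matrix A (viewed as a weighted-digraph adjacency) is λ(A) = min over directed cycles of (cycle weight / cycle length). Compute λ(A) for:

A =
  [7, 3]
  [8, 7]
λ(A) = 11/2

Enumerate directed cycles and compute their means (weight / length). Sample:
  cycle 0 → 0: weight = 7, length = 1, mean = 7/1 ≈ 7.000
  cycle 1 → 1: weight = 7, length = 1, mean = 7/1 ≈ 7.000
  cycle 0 → 1 → 0: weight = 11, length = 2, mean = 11/2 ≈ 5.500
  cycle 1 → 0 → 1: weight = 11, length = 2, mean = 11/2 ≈ 5.500
Minimum mean = 5.500, attained e.g. along the cycle 0 → 1 → 0 with weight 11 and length 2. So λ(A) = 11/2 = 11/2.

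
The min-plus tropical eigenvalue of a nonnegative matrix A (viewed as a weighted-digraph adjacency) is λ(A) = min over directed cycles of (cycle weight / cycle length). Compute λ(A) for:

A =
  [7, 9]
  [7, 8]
λ(A) = 7

Enumerate directed cycles and compute their means (weight / length). Sample:
  cycle 0 → 0: weight = 7, length = 1, mean = 7/1 ≈ 7.000
  cycle 1 → 1: weight = 8, length = 1, mean = 8/1 ≈ 8.000
  cycle 0 → 1 → 0: weight = 16, length = 2, mean = 16/2 ≈ 8.000
  cycle 1 → 0 → 1: weight = 16, length = 2, mean = 16/2 ≈ 8.000
Minimum mean = 7.000, attained e.g. along the cycle 0 → 0 with weight 7 and length 1. So λ(A) = 7/1 = 7.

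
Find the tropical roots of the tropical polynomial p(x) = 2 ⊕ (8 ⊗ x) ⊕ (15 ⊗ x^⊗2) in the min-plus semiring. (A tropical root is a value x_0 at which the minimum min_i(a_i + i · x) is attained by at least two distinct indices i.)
Roots: {-7, -6}

Each tropical root is a break point of the lower envelope of the lines y = a_i + i · x (there are 3 lines, with slopes 0, 1, ..., 2). Only the lines that attain the minimum somewhere contribute to roots; other lines are dominated. Here the surviving (envelope) indices are i = 2, i = 1, i = 0.
Intersections between consecutive envelope lines give the roots: for adjacent envelope indices i < j the intersection is x = (a_i − a_j) / (j − i). Reading off the sorted break points: {-7, -6}.
Verification: at each break x_0, at least two indices attain the minimum of min_i(a_i + i · x_0).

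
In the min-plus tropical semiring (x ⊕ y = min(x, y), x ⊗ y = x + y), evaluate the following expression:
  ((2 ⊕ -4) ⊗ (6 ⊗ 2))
((2 ⊕ -4) ⊗ (6 ⊗ 2)) = 4

Expand innermost to outermost. Recall ⊕ takes the minimum of its arguments and ⊗ takes their sum. Working out the expression ((2 ⊕ -4) ⊗ (6 ⊗ 2)) gives 4.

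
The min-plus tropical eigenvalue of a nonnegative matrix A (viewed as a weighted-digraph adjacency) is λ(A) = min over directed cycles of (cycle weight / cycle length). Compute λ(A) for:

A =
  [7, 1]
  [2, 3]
λ(A) = 3/2

Enumerate directed cycles and compute their means (weight / length). Sample:
  cycle 0 → 0: weight = 7, length = 1, mean = 7/1 ≈ 7.000
  cycle 1 → 1: weight = 3, length = 1, mean = 3/1 ≈ 3.000
  cycle 0 → 1 → 0: weight = 3, length = 2, mean = 3/2 ≈ 1.500
  cycle 1 → 0 → 1: weight = 3, length = 2, mean = 3/2 ≈ 1.500
Minimum mean = 1.500, attained e.g. along the cycle 0 → 1 → 0 with weight 3 and length 2. So λ(A) = 3/2 = 3/2.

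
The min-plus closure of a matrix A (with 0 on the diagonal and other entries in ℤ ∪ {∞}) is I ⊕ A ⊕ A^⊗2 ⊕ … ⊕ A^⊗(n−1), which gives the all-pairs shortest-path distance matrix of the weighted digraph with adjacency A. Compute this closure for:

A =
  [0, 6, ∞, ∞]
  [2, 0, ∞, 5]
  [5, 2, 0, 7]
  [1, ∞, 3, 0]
Closure =
  [0, 6, 14, 11]
  [2, 0, 8, 5]
  [4, 2, 0, 7]
  [1, 5, 3, 0]

This is the Floyd-Warshall all-pairs shortest-path computation. For each intermediate vertex k = 0, 1, …, 3, update dist[i][j] ← min(dist[i][j], dist[i][k] + dist[k][j]). The final matrix gives, for each (i, j), the minimum total weight of any directed path from i to j (possibly empty when i = j).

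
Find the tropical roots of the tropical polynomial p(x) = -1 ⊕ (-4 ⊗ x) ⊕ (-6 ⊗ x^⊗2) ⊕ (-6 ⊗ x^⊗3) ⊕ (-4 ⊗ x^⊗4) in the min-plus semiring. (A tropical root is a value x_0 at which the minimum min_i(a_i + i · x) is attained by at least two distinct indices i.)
Roots: {-2, 0, 2, 3}

Each tropical root is a break point of the lower envelope of the lines y = a_i + i · x (there are 5 lines, with slopes 0, 1, ..., 4). Only the lines that attain the minimum somewhere contribute to roots; other lines are dominated. Here the surviving (envelope) indices are i = 4, i = 3, i = 2, i = 1, i = 0.
Intersections between consecutive envelope lines give the roots: for adjacent envelope indices i < j the intersection is x = (a_i − a_j) / (j − i). Reading off the sorted break points: {-2, 0, 2, 3}.
Verification: at each break x_0, at least two indices attain the minimum of min_i(a_i + i · x_0).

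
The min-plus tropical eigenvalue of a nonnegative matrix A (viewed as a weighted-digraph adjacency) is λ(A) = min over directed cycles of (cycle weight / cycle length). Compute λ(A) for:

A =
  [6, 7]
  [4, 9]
λ(A) = 11/2

Enumerate directed cycles and compute their means (weight / length). Sample:
  cycle 0 → 0: weight = 6, length = 1, mean = 6/1 ≈ 6.000
  cycle 1 → 1: weight = 9, length = 1, mean = 9/1 ≈ 9.000
  cycle 0 → 1 → 0: weight = 11, length = 2, mean = 11/2 ≈ 5.500
  cycle 1 → 0 → 1: weight = 11, length = 2, mean = 11/2 ≈ 5.500
Minimum mean = 5.500, attained e.g. along the cycle 0 → 1 → 0 with weight 11 and length 2. So λ(A) = 11/2 = 11/2.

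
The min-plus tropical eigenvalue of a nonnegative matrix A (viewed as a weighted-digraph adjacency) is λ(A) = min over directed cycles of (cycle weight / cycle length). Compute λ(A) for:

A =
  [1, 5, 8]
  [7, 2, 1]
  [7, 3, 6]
λ(A) = 1

Enumerate directed cycles and compute their means (weight / length). Sample:
  cycle 0 → 0: weight = 1, length = 1, mean = 1/1 ≈ 1.000
  cycle 1 → 1: weight = 2, length = 1, mean = 2/1 ≈ 2.000
  cycle 2 → 2: weight = 6, length = 1, mean = 6/1 ≈ 6.000
  cycle 0 → 1 → 0: weight = 12, length = 2, mean = 12/2 ≈ 6.000
  cycle 0 → 2 → 0: weight = 15, length = 2, mean = 15/2 ≈ 7.500
  cycle 1 → 0 → 1: weight = 12, length = 2, mean = 12/2 ≈ 6.000
Minimum mean = 1.000, attained e.g. along the cycle 0 → 0 with weight 1 and length 1. So λ(A) = 1/1 = 1.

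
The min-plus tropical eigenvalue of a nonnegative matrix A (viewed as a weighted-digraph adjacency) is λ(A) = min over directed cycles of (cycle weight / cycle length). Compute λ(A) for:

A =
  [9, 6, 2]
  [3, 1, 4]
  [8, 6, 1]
λ(A) = 1

Enumerate directed cycles and compute their means (weight / length). Sample:
  cycle 0 → 0: weight = 9, length = 1, mean = 9/1 ≈ 9.000
  cycle 1 → 1: weight = 1, length = 1, mean = 1/1 ≈ 1.000
  cycle 2 → 2: weight = 1, length = 1, mean = 1/1 ≈ 1.000
  cycle 0 → 1 → 0: weight = 9, length = 2, mean = 9/2 ≈ 4.500
  cycle 0 → 2 → 0: weight = 10, length = 2, mean = 10/2 ≈ 5.000
  cycle 1 → 0 → 1: weight = 9, length = 2, mean = 9/2 ≈ 4.500
Minimum mean = 1.000, attained e.g. along the cycle 1 → 1 with weight 1 and length 1. So λ(A) = 1/1 = 1.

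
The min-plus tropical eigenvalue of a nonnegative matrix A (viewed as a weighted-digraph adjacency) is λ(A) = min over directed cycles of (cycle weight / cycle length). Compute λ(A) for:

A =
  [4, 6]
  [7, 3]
λ(A) = 3

Enumerate directed cycles and compute their means (weight / length). Sample:
  cycle 0 → 0: weight = 4, length = 1, mean = 4/1 ≈ 4.000
  cycle 1 → 1: weight = 3, length = 1, mean = 3/1 ≈ 3.000
  cycle 0 → 1 → 0: weight = 13, length = 2, mean = 13/2 ≈ 6.500
  cycle 1 → 0 → 1: weight = 13, length = 2, mean = 13/2 ≈ 6.500
Minimum mean = 3.000, attained e.g. along the cycle 1 → 1 with weight 3 and length 1. So λ(A) = 3/1 = 3.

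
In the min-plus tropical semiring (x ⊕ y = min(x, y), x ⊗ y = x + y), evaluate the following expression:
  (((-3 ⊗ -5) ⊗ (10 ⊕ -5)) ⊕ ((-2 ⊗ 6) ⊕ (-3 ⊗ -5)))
(((-3 ⊗ -5) ⊗ (10 ⊕ -5)) ⊕ ((-2 ⊗ 6) ⊕ (-3 ⊗ -5))) = -13

Expand innermost to outermost. Recall ⊕ takes the minimum of its arguments and ⊗ takes their sum. Working out the expression (((-3 ⊗ -5) ⊗ (10 ⊕ -5)) ⊕ ((-2 ⊗ 6) ⊕ (-3 ⊗ -5))) gives -13.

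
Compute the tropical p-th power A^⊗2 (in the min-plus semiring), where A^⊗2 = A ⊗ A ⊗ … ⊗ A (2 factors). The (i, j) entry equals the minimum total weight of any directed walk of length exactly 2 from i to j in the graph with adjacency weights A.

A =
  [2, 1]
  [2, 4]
A^⊗2 =
  [3, 3]
  [4, 3]

Each entry (A^⊗2)_ij equals the minimum over all length-2 walks i = v_0 → v_1 → … → v_2 = j of Σ_t A[v_t][v_{t+1}]. For example, for (i, j) = (0, 1) we minimise over 2 possible intermediate vertex sequences; the minimum is 3, attained along the walk 0 → 0 → 1.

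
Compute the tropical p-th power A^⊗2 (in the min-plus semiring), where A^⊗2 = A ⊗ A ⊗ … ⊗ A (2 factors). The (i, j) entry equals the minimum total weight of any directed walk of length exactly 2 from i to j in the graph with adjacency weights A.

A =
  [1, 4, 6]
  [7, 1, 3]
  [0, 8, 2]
A^⊗2 =
  [2, 5, 7]
  [3, 2, 4]
  [1, 4, 4]

Each entry (A^⊗2)_ij equals the minimum over all length-2 walks i = v_0 → v_1 → … → v_2 = j of Σ_t A[v_t][v_{t+1}]. For example, for (i, j) = (0, 2) we minimise over 3 possible intermediate vertex sequences; the minimum is 7, attained along the walk 0 → 0 → 2.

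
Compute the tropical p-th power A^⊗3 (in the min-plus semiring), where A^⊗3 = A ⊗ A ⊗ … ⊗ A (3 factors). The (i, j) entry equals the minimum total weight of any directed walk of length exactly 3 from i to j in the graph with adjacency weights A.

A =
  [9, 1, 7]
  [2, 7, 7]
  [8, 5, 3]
A^⊗3 =
  [10, 4, 10]
  [5, 10, 10]
  [10, 8, 9]

Each entry (A^⊗3)_ij equals the minimum over all length-3 walks i = v_0 → v_1 → … → v_3 = j of Σ_t A[v_t][v_{t+1}]. For example, for (i, j) = (0, 2) we minimise over 9 possible intermediate vertex sequences; the minimum is 10, attained along the walk 0 → 1 → 0 → 2.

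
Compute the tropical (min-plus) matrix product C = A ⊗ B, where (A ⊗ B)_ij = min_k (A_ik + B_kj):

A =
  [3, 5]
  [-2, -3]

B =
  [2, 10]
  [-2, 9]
A ⊗ B =
  [3, 13]
  [-5, 6]

Apply the min-plus product entry-by-entry:
  C[0][0] = min over k of (A[0][0] + B[0][0] = 3 + 2 = 5, A[0][1] + B[1][0] = 5 + -2 = 3) = 3 (attained at k = 1)
  C[0][1] = min over k of (A[0][0] + B[0][1] = 3 + 10 = 13, A[0][1] + B[1][1] = 5 + 9 = 14) = 13 (attained at k = 0)
  C[1][0] = min over k of (A[1][0] + B[0][0] = -2 + 2 = 0, A[1][1] + B[1][0] = -3 + -2 = -5) = -5 (attained at k = 1)
  C[1][1] = min over k of (A[1][0] + B[0][1] = -2 + 10 = 8, A[1][1] + B[1][1] = -3 + 9 = 6) = 6 (attained at k = 1)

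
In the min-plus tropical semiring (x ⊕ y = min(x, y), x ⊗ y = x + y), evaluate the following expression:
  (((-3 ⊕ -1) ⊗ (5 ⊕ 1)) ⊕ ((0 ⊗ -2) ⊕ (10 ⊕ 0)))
(((-3 ⊕ -1) ⊗ (5 ⊕ 1)) ⊕ ((0 ⊗ -2) ⊕ (10 ⊕ 0))) = -2

Expand innermost to outermost. Recall ⊕ takes the minimum of its arguments and ⊗ takes their sum. Working out the expression (((-3 ⊕ -1) ⊗ (5 ⊕ 1)) ⊕ ((0 ⊗ -2) ⊕ (10 ⊕ 0))) gives -2.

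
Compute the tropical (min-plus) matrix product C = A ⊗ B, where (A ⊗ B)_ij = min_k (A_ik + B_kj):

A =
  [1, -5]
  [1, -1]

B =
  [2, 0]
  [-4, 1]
A ⊗ B =
  [-9, -4]
  [-5, 0]

Apply the min-plus product entry-by-entry:
  C[0][0] = min over k of (A[0][0] + B[0][0] = 1 + 2 = 3, A[0][1] + B[1][0] = -5 + -4 = -9) = -9 (attained at k = 1)
  C[0][1] = min over k of (A[0][0] + B[0][1] = 1 + 0 = 1, A[0][1] + B[1][1] = -5 + 1 = -4) = -4 (attained at k = 1)
  C[1][0] = min over k of (A[1][0] + B[0][0] = 1 + 2 = 3, A[1][1] + B[1][0] = -1 + -4 = -5) = -5 (attained at k = 1)
  C[1][1] = min over k of (A[1][0] + B[0][1] = 1 + 0 = 1, A[1][1] + B[1][1] = -1 + 1 = 0) = 0 (attained at k = 1)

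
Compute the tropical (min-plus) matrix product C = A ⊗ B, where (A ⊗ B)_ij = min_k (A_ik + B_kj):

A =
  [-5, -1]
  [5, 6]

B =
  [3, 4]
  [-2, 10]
A ⊗ B =
  [-3, -1]
  [4, 9]

Apply the min-plus product entry-by-entry:
  C[0][0] = min over k of (A[0][0] + B[0][0] = -5 + 3 = -2, A[0][1] + B[1][0] = -1 + -2 = -3) = -3 (attained at k = 1)
  C[0][1] = min over k of (A[0][0] + B[0][1] = -5 + 4 = -1, A[0][1] + B[1][1] = -1 + 10 = 9) = -1 (attained at k = 0)
  C[1][0] = min over k of (A[1][0] + B[0][0] = 5 + 3 = 8, A[1][1] + B[1][0] = 6 + -2 = 4) = 4 (attained at k = 1)
  C[1][1] = min over k of (A[1][0] + B[0][1] = 5 + 4 = 9, A[1][1] + B[1][1] = 6 + 10 = 16) = 9 (attained at k = 0)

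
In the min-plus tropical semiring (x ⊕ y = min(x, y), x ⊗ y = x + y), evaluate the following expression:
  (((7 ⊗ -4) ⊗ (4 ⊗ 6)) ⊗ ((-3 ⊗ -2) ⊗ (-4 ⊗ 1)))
(((7 ⊗ -4) ⊗ (4 ⊗ 6)) ⊗ ((-3 ⊗ -2) ⊗ (-4 ⊗ 1))) = 5

Expand innermost to outermost. Recall ⊕ takes the minimum of its arguments and ⊗ takes their sum. Working out the expression (((7 ⊗ -4) ⊗ (4 ⊗ 6)) ⊗ ((-3 ⊗ -2) ⊗ (-4 ⊗ 1))) gives 5.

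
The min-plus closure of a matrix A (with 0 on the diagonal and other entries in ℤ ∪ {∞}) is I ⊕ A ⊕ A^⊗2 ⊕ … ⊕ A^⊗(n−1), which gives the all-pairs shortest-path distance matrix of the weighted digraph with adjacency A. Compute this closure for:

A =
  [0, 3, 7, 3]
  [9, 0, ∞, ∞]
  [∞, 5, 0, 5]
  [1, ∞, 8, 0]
Closure =
  [0, 3, 7, 3]
  [9, 0, 16, 12]
  [6, 5, 0, 5]
  [1, 4, 8, 0]

This is the Floyd-Warshall all-pairs shortest-path computation. For each intermediate vertex k = 0, 1, …, 3, update dist[i][j] ← min(dist[i][j], dist[i][k] + dist[k][j]). The final matrix gives, for each (i, j), the minimum total weight of any directed path from i to j (possibly empty when i = j).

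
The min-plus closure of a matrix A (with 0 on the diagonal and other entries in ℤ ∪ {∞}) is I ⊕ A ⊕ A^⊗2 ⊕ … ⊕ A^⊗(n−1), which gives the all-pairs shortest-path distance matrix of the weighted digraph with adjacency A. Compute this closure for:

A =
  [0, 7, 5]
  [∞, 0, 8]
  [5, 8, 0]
Closure =
  [0, 7, 5]
  [13, 0, 8]
  [5, 8, 0]

This is the Floyd-Warshall all-pairs shortest-path computation. For each intermediate vertex k = 0, 1, …, 2, update dist[i][j] ← min(dist[i][j], dist[i][k] + dist[k][j]). The final matrix gives, for each (i, j), the minimum total weight of any directed path from i to j (possibly empty when i = j).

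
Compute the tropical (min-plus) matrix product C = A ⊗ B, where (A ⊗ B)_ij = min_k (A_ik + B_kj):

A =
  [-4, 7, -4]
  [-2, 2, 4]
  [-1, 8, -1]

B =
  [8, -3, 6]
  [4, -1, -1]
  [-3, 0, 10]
A ⊗ B =
  [-7, -7, 2]
  [1, -5, 1]
  [-4, -4, 5]

Apply the min-plus product entry-by-entry:
  C[0][0] = min over k of (A[0][0] + B[0][0] = -4 + 8 = 4, A[0][1] + B[1][0] = 7 + 4 = 11, A[0][2] + B[2][0] = -4 + -3 = -7) = -7 (attained at k = 2)
  C[0][1] = min over k of (A[0][0] + B[0][1] = -4 + -3 = -7, A[0][1] + B[1][1] = 7 + -1 = 6, A[0][2] + B[2][1] = -4 + 0 = -4) = -7 (attained at k = 0)
  C[0][2] = min over k of (A[0][0] + B[0][2] = -4 + 6 = 2, A[0][1] + B[1][2] = 7 + -1 = 6, A[0][2] + B[2][2] = -4 + 10 = 6) = 2 (attained at k = 0)
  C[1][0] = min over k of (A[1][0] + B[0][0] = -2 + 8 = 6, A[1][1] + B[1][0] = 2 + 4 = 6, A[1][2] + B[2][0] = 4 + -3 = 1) = 1 (attained at k = 2)
  C[1][1] = min over k of (A[1][0] + B[0][1] = -2 + -3 = -5, A[1][1] + B[1][1] = 2 + -1 = 1, A[1][2] + B[2][1] = 4 + 0 = 4) = -5 (attained at k = 0)
  C[1][2] = min over k of (A[1][0] + B[0][2] = -2 + 6 = 4, A[1][1] + B[1][2] = 2 + -1 = 1, A[1][2] + B[2][2] = 4 + 10 = 14) = 1 (attained at k = 1)
  C[2][0] = min over k of (A[2][0] + B[0][0] = -1 + 8 = 7, A[2][1] + B[1][0] = 8 + 4 = 12, A[2][2] + B[2][0] = -1 + -3 = -4) = -4 (attained at k = 2)
  C[2][1] = min over k of (A[2][0] + B[0][1] = -1 + -3 = -4, A[2][1] + B[1][1] = 8 + -1 = 7, A[2][2] + B[2][1] = -1 + 0 = -1) = -4 (attained at k = 0)
  C[2][2] = min over k of (A[2][0] + B[0][2] = -1 + 6 = 5, A[2][1] + B[1][2] = 8 + -1 = 7, A[2][2] + B[2][2] = -1 + 10 = 9) = 5 (attained at k = 0)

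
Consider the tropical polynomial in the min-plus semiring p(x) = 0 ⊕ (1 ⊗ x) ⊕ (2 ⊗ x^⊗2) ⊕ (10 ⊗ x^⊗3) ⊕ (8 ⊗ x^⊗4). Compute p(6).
p(6) = 0

A tropical monomial a ⊗ x^⊗i evaluates to a + i · x. Evaluating each term at x = 6:
  Term 0 contributes 0 + 0 · 6 = 0
  Term 1 contributes 1 + 1 · 6 = 7
  Term 2 contributes 2 + 2 · 6 = 14
  Term 3 contributes 10 + 3 · 6 = 28
  Term 4 contributes 8 + 4 · 6 = 32
p(6) = ⊕ of these = min[0, 7, 14, 28, 32] = 0.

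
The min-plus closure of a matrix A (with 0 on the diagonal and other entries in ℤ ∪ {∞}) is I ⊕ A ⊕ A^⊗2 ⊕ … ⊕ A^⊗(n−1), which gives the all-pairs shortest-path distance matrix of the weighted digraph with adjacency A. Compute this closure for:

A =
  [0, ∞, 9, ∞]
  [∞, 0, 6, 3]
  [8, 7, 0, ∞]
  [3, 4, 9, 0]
Closure =
  [0, 16, 9, 19]
  [6, 0, 6, 3]
  [8, 7, 0, 10]
  [3, 4, 9, 0]

This is the Floyd-Warshall all-pairs shortest-path computation. For each intermediate vertex k = 0, 1, …, 3, update dist[i][j] ← min(dist[i][j], dist[i][k] + dist[k][j]). The final matrix gives, for each (i, j), the minimum total weight of any directed path from i to j (possibly empty when i = j).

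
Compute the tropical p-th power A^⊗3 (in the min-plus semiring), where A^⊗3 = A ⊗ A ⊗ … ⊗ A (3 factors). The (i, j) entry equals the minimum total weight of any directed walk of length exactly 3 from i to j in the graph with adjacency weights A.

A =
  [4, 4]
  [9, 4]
A^⊗3 =
  [12, 12]
  [17, 12]

Each entry (A^⊗3)_ij equals the minimum over all length-3 walks i = v_0 → v_1 → … → v_3 = j of Σ_t A[v_t][v_{t+1}]. For example, for (i, j) = (0, 1) we minimise over 4 possible intermediate vertex sequences; the minimum is 12, attained along the walk 0 → 0 → 0 → 1.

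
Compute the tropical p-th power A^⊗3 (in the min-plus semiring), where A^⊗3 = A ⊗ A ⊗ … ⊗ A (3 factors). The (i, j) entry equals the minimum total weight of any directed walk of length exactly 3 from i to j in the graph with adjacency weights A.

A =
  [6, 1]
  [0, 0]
A^⊗3 =
  [1, 1]
  [0, 0]

Each entry (A^⊗3)_ij equals the minimum over all length-3 walks i = v_0 → v_1 → … → v_3 = j of Σ_t A[v_t][v_{t+1}]. For example, for (i, j) = (0, 1) we minimise over 4 possible intermediate vertex sequences; the minimum is 1, attained along the walk 0 → 1 → 1 → 1.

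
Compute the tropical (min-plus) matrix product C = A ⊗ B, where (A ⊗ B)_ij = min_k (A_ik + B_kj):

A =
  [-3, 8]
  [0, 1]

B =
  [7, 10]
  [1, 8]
A ⊗ B =
  [4, 7]
  [2, 9]

Apply the min-plus product entry-by-entry:
  C[0][0] = min over k of (A[0][0] + B[0][0] = -3 + 7 = 4, A[0][1] + B[1][0] = 8 + 1 = 9) = 4 (attained at k = 0)
  C[0][1] = min over k of (A[0][0] + B[0][1] = -3 + 10 = 7, A[0][1] + B[1][1] = 8 + 8 = 16) = 7 (attained at k = 0)
  C[1][0] = min over k of (A[1][0] + B[0][0] = 0 + 7 = 7, A[1][1] + B[1][0] = 1 + 1 = 2) = 2 (attained at k = 1)
  C[1][1] = min over k of (A[1][0] + B[0][1] = 0 + 10 = 10, A[1][1] + B[1][1] = 1 + 8 = 9) = 9 (attained at k = 1)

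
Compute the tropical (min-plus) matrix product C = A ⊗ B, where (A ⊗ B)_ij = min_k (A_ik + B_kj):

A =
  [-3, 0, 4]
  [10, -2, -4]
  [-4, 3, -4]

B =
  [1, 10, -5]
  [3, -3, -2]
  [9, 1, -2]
A ⊗ B =
  [-2, -3, -8]
  [1, -5, -6]
  [-3, -3, -9]

Apply the min-plus product entry-by-entry:
  C[0][0] = min over k of (A[0][0] + B[0][0] = -3 + 1 = -2, A[0][1] + B[1][0] = 0 + 3 = 3, A[0][2] + B[2][0] = 4 + 9 = 13) = -2 (attained at k = 0)
  C[0][1] = min over k of (A[0][0] + B[0][1] = -3 + 10 = 7, A[0][1] + B[1][1] = 0 + -3 = -3, A[0][2] + B[2][1] = 4 + 1 = 5) = -3 (attained at k = 1)
  C[0][2] = min over k of (A[0][0] + B[0][2] = -3 + -5 = -8, A[0][1] + B[1][2] = 0 + -2 = -2, A[0][2] + B[2][2] = 4 + -2 = 2) = -8 (attained at k = 0)
  C[1][0] = min over k of (A[1][0] + B[0][0] = 10 + 1 = 11, A[1][1] + B[1][0] = -2 + 3 = 1, A[1][2] + B[2][0] = -4 + 9 = 5) = 1 (attained at k = 1)
  C[1][1] = min over k of (A[1][0] + B[0][1] = 10 + 10 = 20, A[1][1] + B[1][1] = -2 + -3 = -5, A[1][2] + B[2][1] = -4 + 1 = -3) = -5 (attained at k = 1)
  C[1][2] = min over k of (A[1][0] + B[0][2] = 10 + -5 = 5, A[1][1] + B[1][2] = -2 + -2 = -4, A[1][2] + B[2][2] = -4 + -2 = -6) = -6 (attained at k = 2)
  C[2][0] = min over k of (A[2][0] + B[0][0] = -4 + 1 = -3, A[2][1] + B[1][0] = 3 + 3 = 6, A[2][2] + B[2][0] = -4 + 9 = 5) = -3 (attained at k = 0)
  C[2][1] = min over k of (A[2][0] + B[0][1] = -4 + 10 = 6, A[2][1] + B[1][1] = 3 + -3 = 0, A[2][2] + B[2][1] = -4 + 1 = -3) = -3 (attained at k = 2)
  C[2][2] = min over k of (A[2][0] + B[0][2] = -4 + -5 = -9, A[2][1] + B[1][2] = 3 + -2 = 1, A[2][2] + B[2][2] = -4 + -2 = -6) = -9 (attained at k = 0)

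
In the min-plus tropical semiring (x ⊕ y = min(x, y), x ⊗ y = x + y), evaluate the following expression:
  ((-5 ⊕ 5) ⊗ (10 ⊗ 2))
((-5 ⊕ 5) ⊗ (10 ⊗ 2)) = 7

Expand innermost to outermost. Recall ⊕ takes the minimum of its arguments and ⊗ takes their sum. Working out the expression ((-5 ⊕ 5) ⊗ (10 ⊗ 2)) gives 7.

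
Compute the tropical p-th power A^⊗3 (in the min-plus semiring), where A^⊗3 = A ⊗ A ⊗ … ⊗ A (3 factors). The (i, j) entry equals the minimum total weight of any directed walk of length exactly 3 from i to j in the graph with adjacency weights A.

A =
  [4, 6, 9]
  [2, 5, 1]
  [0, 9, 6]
A^⊗3 =
  [7, 14, 11]
  [5, 7, 9]
  [8, 10, 7]

Each entry (A^⊗3)_ij equals the minimum over all length-3 walks i = v_0 → v_1 → … → v_3 = j of Σ_t A[v_t][v_{t+1}]. For example, for (i, j) = (0, 2) we minimise over 9 possible intermediate vertex sequences; the minimum is 11, attained along the walk 0 → 0 → 1 → 2.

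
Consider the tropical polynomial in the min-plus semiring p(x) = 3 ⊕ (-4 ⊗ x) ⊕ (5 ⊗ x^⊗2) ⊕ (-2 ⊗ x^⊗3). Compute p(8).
p(8) = 3

A tropical monomial a ⊗ x^⊗i evaluates to a + i · x. Evaluating each term at x = 8:
  Term 0 contributes 3 + 0 · 8 = 3
  Term 1 contributes -4 + 1 · 8 = 4
  Term 2 contributes 5 + 2 · 8 = 21
  Term 3 contributes -2 + 3 · 8 = 22
p(8) = ⊕ of these = min[3, 4, 21, 22] = 3.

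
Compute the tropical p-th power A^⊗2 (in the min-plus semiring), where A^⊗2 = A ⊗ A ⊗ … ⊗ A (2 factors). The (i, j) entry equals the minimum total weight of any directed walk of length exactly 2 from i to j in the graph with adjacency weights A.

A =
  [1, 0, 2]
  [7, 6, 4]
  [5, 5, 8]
A^⊗2 =
  [2, 1, 3]
  [8, 7, 9]
  [6, 5, 7]

Each entry (A^⊗2)_ij equals the minimum over all length-2 walks i = v_0 → v_1 → … → v_2 = j of Σ_t A[v_t][v_{t+1}]. For example, for (i, j) = (0, 2) we minimise over 3 possible intermediate vertex sequences; the minimum is 3, attained along the walk 0 → 0 → 2.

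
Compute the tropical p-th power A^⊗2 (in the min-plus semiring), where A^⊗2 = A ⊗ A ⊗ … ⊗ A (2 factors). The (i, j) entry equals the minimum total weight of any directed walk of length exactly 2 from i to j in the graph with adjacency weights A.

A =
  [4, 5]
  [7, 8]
A^⊗2 =
  [8, 9]
  [11, 12]

Each entry (A^⊗2)_ij equals the minimum over all length-2 walks i = v_0 → v_1 → … → v_2 = j of Σ_t A[v_t][v_{t+1}]. For example, for (i, j) = (0, 1) we minimise over 2 possible intermediate vertex sequences; the minimum is 9, attained along the walk 0 → 0 → 1.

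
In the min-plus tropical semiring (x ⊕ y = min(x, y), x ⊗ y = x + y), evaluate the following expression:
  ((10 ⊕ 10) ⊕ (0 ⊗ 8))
((10 ⊕ 10) ⊕ (0 ⊗ 8)) = 8

Expand innermost to outermost. Recall ⊕ takes the minimum of its arguments and ⊗ takes their sum. Working out the expression ((10 ⊕ 10) ⊕ (0 ⊗ 8)) gives 8.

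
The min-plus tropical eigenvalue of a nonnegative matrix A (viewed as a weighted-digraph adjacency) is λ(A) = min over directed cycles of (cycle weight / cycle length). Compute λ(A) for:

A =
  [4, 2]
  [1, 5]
λ(A) = 3/2

Enumerate directed cycles and compute their means (weight / length). Sample:
  cycle 0 → 0: weight = 4, length = 1, mean = 4/1 ≈ 4.000
  cycle 1 → 1: weight = 5, length = 1, mean = 5/1 ≈ 5.000
  cycle 0 → 1 → 0: weight = 3, length = 2, mean = 3/2 ≈ 1.500
  cycle 1 → 0 → 1: weight = 3, length = 2, mean = 3/2 ≈ 1.500
Minimum mean = 1.500, attained e.g. along the cycle 0 → 1 → 0 with weight 3 and length 2. So λ(A) = 3/2 = 3/2.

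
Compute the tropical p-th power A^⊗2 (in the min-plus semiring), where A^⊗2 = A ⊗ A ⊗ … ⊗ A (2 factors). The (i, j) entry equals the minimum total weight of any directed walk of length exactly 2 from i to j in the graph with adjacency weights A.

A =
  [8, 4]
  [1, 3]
A^⊗2 =
  [5, 7]
  [4, 5]

Each entry (A^⊗2)_ij equals the minimum over all length-2 walks i = v_0 → v_1 → … → v_2 = j of Σ_t A[v_t][v_{t+1}]. For example, for (i, j) = (0, 1) we minimise over 2 possible intermediate vertex sequences; the minimum is 7, attained along the walk 0 → 1 → 1.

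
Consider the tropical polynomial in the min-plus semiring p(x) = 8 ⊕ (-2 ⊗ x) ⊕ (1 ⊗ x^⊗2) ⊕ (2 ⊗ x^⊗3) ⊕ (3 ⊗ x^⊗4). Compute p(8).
p(8) = 6

A tropical monomial a ⊗ x^⊗i evaluates to a + i · x. Evaluating each term at x = 8:
  Term 0 contributes 8 + 0 · 8 = 8
  Term 1 contributes -2 + 1 · 8 = 6
  Term 2 contributes 1 + 2 · 8 = 17
  Term 3 contributes 2 + 3 · 8 = 26
  Term 4 contributes 3 + 4 · 8 = 35
p(8) = ⊕ of these = min[8, 6, 17, 26, 35] = 6.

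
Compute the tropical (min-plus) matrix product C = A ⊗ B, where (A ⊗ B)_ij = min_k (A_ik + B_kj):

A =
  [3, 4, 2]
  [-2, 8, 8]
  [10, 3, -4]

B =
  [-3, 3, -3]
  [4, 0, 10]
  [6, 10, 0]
A ⊗ B =
  [0, 4, 0]
  [-5, 1, -5]
  [2, 3, -4]

Apply the min-plus product entry-by-entry:
  C[0][0] = min over k of (A[0][0] + B[0][0] = 3 + -3 = 0, A[0][1] + B[1][0] = 4 + 4 = 8, A[0][2] + B[2][0] = 2 + 6 = 8) = 0 (attained at k = 0)
  C[0][1] = min over k of (A[0][0] + B[0][1] = 3 + 3 = 6, A[0][1] + B[1][1] = 4 + 0 = 4, A[0][2] + B[2][1] = 2 + 10 = 12) = 4 (attained at k = 1)
  C[0][2] = min over k of (A[0][0] + B[0][2] = 3 + -3 = 0, A[0][1] + B[1][2] = 4 + 10 = 14, A[0][2] + B[2][2] = 2 + 0 = 2) = 0 (attained at k = 0)
  C[1][0] = min over k of (A[1][0] + B[0][0] = -2 + -3 = -5, A[1][1] + B[1][0] = 8 + 4 = 12, A[1][2] + B[2][0] = 8 + 6 = 14) = -5 (attained at k = 0)
  C[1][1] = min over k of (A[1][0] + B[0][1] = -2 + 3 = 1, A[1][1] + B[1][1] = 8 + 0 = 8, A[1][2] + B[2][1] = 8 + 10 = 18) = 1 (attained at k = 0)
  C[1][2] = min over k of (A[1][0] + B[0][2] = -2 + -3 = -5, A[1][1] + B[1][2] = 8 + 10 = 18, A[1][2] + B[2][2] = 8 + 0 = 8) = -5 (attained at k = 0)
  C[2][0] = min over k of (A[2][0] + B[0][0] = 10 + -3 = 7, A[2][1] + B[1][0] = 3 + 4 = 7, A[2][2] + B[2][0] = -4 + 6 = 2) = 2 (attained at k = 2)
  C[2][1] = min over k of (A[2][0] + B[0][1] = 10 + 3 = 13, A[2][1] + B[1][1] = 3 + 0 = 3, A[2][2] + B[2][1] = -4 + 10 = 6) = 3 (attained at k = 1)
  C[2][2] = min over k of (A[2][0] + B[0][2] = 10 + -3 = 7, A[2][1] + B[1][2] = 3 + 10 = 13, A[2][2] + B[2][2] = -4 + 0 = -4) = -4 (attained at k = 2)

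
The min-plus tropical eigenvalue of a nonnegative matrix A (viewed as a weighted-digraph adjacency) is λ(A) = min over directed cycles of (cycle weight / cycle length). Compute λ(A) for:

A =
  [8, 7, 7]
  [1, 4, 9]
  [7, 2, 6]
λ(A) = 10/3

Enumerate directed cycles and compute their means (weight / length). Sample:
  cycle 0 → 0: weight = 8, length = 1, mean = 8/1 ≈ 8.000
  cycle 1 → 1: weight = 4, length = 1, mean = 4/1 ≈ 4.000
  cycle 2 → 2: weight = 6, length = 1, mean = 6/1 ≈ 6.000
  cycle 0 → 1 → 0: weight = 8, length = 2, mean = 8/2 ≈ 4.000
  cycle 0 → 2 → 0: weight = 14, length = 2, mean = 14/2 ≈ 7.000
  cycle 1 → 0 → 1: weight = 8, length = 2, mean = 8/2 ≈ 4.000
Minimum mean = 3.333, attained e.g. along the cycle 0 → 2 → 1 → 0 with weight 10 and length 3. So λ(A) = 10/3 = 10/3.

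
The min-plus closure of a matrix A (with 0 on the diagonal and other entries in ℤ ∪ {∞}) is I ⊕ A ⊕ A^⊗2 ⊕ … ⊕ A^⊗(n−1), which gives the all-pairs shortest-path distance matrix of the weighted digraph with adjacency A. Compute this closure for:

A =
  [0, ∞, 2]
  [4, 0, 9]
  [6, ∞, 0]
Closure =
  [0, ∞, 2]
  [4, 0, 6]
  [6, ∞, 0]

This is the Floyd-Warshall all-pairs shortest-path computation. For each intermediate vertex k = 0, 1, …, 2, update dist[i][j] ← min(dist[i][j], dist[i][k] + dist[k][j]). The final matrix gives, for each (i, j), the minimum total weight of any directed path from i to j (possibly empty when i = j).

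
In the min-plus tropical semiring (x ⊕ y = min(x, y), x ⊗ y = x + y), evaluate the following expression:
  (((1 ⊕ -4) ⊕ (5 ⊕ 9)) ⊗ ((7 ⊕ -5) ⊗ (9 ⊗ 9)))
(((1 ⊕ -4) ⊕ (5 ⊕ 9)) ⊗ ((7 ⊕ -5) ⊗ (9 ⊗ 9))) = 9

Expand innermost to outermost. Recall ⊕ takes the minimum of its arguments and ⊗ takes their sum. Working out the expression (((1 ⊕ -4) ⊕ (5 ⊕ 9)) ⊗ ((7 ⊕ -5) ⊗ (9 ⊗ 9))) gives 9.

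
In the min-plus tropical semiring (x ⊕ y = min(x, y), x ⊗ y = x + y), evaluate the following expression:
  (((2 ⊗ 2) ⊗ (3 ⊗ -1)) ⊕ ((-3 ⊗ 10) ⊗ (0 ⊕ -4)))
(((2 ⊗ 2) ⊗ (3 ⊗ -1)) ⊕ ((-3 ⊗ 10) ⊗ (0 ⊕ -4))) = 3

Expand innermost to outermost. Recall ⊕ takes the minimum of its arguments and ⊗ takes their sum. Working out the expression (((2 ⊗ 2) ⊗ (3 ⊗ -1)) ⊕ ((-3 ⊗ 10) ⊗ (0 ⊕ -4))) gives 3.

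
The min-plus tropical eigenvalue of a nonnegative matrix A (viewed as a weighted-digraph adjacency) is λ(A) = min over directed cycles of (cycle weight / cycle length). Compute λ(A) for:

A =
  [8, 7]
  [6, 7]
λ(A) = 13/2

Enumerate directed cycles and compute their means (weight / length). Sample:
  cycle 0 → 0: weight = 8, length = 1, mean = 8/1 ≈ 8.000
  cycle 1 → 1: weight = 7, length = 1, mean = 7/1 ≈ 7.000
  cycle 0 → 1 → 0: weight = 13, length = 2, mean = 13/2 ≈ 6.500
  cycle 1 → 0 → 1: weight = 13, length = 2, mean = 13/2 ≈ 6.500
Minimum mean = 6.500, attained e.g. along the cycle 0 → 1 → 0 with weight 13 and length 2. So λ(A) = 13/2 = 13/2.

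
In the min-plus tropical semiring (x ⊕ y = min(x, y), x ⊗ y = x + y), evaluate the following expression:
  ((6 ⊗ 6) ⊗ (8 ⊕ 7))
((6 ⊗ 6) ⊗ (8 ⊕ 7)) = 19

Expand innermost to outermost. Recall ⊕ takes the minimum of its arguments and ⊗ takes their sum. Working out the expression ((6 ⊗ 6) ⊗ (8 ⊕ 7)) gives 19.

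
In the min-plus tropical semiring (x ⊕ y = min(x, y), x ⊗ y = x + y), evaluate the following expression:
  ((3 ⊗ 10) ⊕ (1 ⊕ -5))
((3 ⊗ 10) ⊕ (1 ⊕ -5)) = -5

Expand innermost to outermost. Recall ⊕ takes the minimum of its arguments and ⊗ takes their sum. Working out the expression ((3 ⊗ 10) ⊕ (1 ⊕ -5)) gives -5.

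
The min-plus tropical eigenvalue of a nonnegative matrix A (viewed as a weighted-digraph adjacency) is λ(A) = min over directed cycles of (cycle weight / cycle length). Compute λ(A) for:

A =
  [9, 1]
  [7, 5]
λ(A) = 4

Enumerate directed cycles and compute their means (weight / length). Sample:
  cycle 0 → 0: weight = 9, length = 1, mean = 9/1 ≈ 9.000
  cycle 1 → 1: weight = 5, length = 1, mean = 5/1 ≈ 5.000
  cycle 0 → 1 → 0: weight = 8, length = 2, mean = 8/2 ≈ 4.000
  cycle 1 → 0 → 1: weight = 8, length = 2, mean = 8/2 ≈ 4.000
Minimum mean = 4.000, attained e.g. along the cycle 0 → 1 → 0 with weight 8 and length 2. So λ(A) = 8/2 = 4.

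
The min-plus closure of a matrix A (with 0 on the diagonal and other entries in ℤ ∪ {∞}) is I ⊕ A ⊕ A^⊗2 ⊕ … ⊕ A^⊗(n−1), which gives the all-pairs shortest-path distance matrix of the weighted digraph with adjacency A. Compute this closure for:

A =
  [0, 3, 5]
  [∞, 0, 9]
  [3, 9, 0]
Closure =
  [0, 3, 5]
  [12, 0, 9]
  [3, 6, 0]

This is the Floyd-Warshall all-pairs shortest-path computation. For each intermediate vertex k = 0, 1, …, 2, update dist[i][j] ← min(dist[i][j], dist[i][k] + dist[k][j]). The final matrix gives, for each (i, j), the minimum total weight of any directed path from i to j (possibly empty when i = j).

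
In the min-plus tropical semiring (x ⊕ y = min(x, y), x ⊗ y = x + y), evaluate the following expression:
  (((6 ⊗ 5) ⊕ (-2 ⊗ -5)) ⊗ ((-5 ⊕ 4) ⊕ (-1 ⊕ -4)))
(((6 ⊗ 5) ⊕ (-2 ⊗ -5)) ⊗ ((-5 ⊕ 4) ⊕ (-1 ⊕ -4))) = -12

Expand innermost to outermost. Recall ⊕ takes the minimum of its arguments and ⊗ takes their sum. Working out the expression (((6 ⊗ 5) ⊕ (-2 ⊗ -5)) ⊗ ((-5 ⊕ 4) ⊕ (-1 ⊕ -4))) gives -12.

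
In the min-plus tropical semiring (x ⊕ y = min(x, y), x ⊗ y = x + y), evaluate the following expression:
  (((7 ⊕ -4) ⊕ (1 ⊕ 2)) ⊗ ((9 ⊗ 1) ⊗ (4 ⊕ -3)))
(((7 ⊕ -4) ⊕ (1 ⊕ 2)) ⊗ ((9 ⊗ 1) ⊗ (4 ⊕ -3))) = 3

Expand innermost to outermost. Recall ⊕ takes the minimum of its arguments and ⊗ takes their sum. Working out the expression (((7 ⊕ -4) ⊕ (1 ⊕ 2)) ⊗ ((9 ⊗ 1) ⊗ (4 ⊕ -3))) gives 3.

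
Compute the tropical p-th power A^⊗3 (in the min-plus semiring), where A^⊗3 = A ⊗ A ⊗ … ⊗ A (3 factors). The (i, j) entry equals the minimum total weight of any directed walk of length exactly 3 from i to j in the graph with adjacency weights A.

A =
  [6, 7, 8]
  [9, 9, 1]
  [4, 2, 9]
A^⊗3 =
  [12, 10, 11]
  [11, 12, 4]
  [7, 5, 12]

Each entry (A^⊗3)_ij equals the minimum over all length-3 walks i = v_0 → v_1 → … → v_3 = j of Σ_t A[v_t][v_{t+1}]. For example, for (i, j) = (0, 2) we minimise over 9 possible intermediate vertex sequences; the minimum is 11, attained along the walk 0 → 2 → 1 → 2.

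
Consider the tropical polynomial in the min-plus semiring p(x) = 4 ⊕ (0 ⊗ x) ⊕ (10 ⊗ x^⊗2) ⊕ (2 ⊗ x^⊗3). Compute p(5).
p(5) = 4

A tropical monomial a ⊗ x^⊗i evaluates to a + i · x. Evaluating each term at x = 5:
  Term 0 contributes 4 + 0 · 5 = 4
  Term 1 contributes 0 + 1 · 5 = 5
  Term 2 contributes 10 + 2 · 5 = 20
  Term 3 contributes 2 + 3 · 5 = 17
p(5) = ⊕ of these = min[4, 5, 20, 17] = 4.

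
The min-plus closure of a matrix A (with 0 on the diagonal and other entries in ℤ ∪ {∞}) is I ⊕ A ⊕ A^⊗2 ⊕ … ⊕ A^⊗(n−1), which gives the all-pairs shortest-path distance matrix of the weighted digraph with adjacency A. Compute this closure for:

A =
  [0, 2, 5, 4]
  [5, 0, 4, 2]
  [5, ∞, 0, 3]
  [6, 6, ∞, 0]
Closure =
  [0, 2, 5, 4]
  [5, 0, 4, 2]
  [5, 7, 0, 3]
  [6, 6, 10, 0]

This is the Floyd-Warshall all-pairs shortest-path computation. For each intermediate vertex k = 0, 1, …, 3, update dist[i][j] ← min(dist[i][j], dist[i][k] + dist[k][j]). The final matrix gives, for each (i, j), the minimum total weight of any directed path from i to j (possibly empty when i = j).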